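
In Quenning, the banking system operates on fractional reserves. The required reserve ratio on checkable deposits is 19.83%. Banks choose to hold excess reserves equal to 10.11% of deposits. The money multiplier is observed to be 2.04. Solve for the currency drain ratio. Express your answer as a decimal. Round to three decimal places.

0.374

Using m = 2.04. From m = (1 + c)/(c + rr + e), rearranging gives 1 + c = m·(c + rr + e), so c·(1 − m) = m·(rr + e) − 1.
Hence c = [m·(rr + e) − 1]/(1 − m) = [2.04 × (0.1983 + 0.1011) − 1] / (1 − 2.04) ≈ 0.374254.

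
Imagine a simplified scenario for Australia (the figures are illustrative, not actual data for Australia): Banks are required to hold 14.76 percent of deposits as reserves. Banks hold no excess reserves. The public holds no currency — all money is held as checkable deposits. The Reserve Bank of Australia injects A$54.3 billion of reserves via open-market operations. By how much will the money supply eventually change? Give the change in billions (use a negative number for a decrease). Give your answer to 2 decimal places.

The simple money multiplier is m = 1/rr = 1/0.1476 ≈ 6.77507.
An open-market purchase increases the monetary base by 54.3 billion, so ΔM = m × ΔMB = 6.77507 × 54.3 ≈ 367.8863 billion.

A$367.89 billion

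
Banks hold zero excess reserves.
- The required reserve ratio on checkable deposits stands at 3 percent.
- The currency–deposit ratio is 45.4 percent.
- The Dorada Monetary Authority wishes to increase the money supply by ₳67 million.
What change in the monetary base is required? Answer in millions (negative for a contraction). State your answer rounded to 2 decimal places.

₳22.30 million

The money multiplier is m = (1 + c) / (rr + c) = (1 + 0.454) / (0.03 + 0.454) ≈ 3.00413.
ΔMB = ΔM / m = (+67) / 3.00413 ≈ 22.3026 million.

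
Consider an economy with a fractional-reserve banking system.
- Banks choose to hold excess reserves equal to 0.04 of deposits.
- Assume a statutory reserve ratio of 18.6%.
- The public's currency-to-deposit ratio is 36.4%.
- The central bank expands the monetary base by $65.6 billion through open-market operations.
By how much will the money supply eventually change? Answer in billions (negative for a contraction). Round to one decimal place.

The money multiplier is m = (1 + c) / (rr + e + c) = (1 + 0.364) / (0.186 + 0.04 + 0.364) ≈ 2.3119.
The purchase adds 65.6 billion of base, so ΔM = m × ΔMB = 2.3119 × (+65.6) ≈ 151.6606 billion.

$151.7 billion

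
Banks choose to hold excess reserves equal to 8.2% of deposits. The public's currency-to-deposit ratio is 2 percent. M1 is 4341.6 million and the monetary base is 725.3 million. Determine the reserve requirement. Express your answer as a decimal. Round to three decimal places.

Using m = M/MB = 4341.6/725.3 ≈ 5.985937. Since m = (1 + c)/(c + rr + e), the denominator satisfies c + rr + e = (1 + c)/m = (1 + 0.02) / 5.985937 ≈ 0.170399.
With c = 0.02 and e = 0.082, the reserve requirement is 0.170399 − 0.02 − 0.082 = 0.068399.

0.068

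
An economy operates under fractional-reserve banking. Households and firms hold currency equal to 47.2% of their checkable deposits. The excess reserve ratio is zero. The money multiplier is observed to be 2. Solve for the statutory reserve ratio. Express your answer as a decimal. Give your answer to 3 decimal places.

0.264

Using m = 2. Since m = (1 + c)/(c + rr + e), the denominator satisfies c + rr + e = (1 + c)/m = (1 + 0.472) / 2 = 0.736000.
With c = 0.472 and e = 0, the statutory reserve ratio is 0.736000 − 0.472 − 0 = 0.264.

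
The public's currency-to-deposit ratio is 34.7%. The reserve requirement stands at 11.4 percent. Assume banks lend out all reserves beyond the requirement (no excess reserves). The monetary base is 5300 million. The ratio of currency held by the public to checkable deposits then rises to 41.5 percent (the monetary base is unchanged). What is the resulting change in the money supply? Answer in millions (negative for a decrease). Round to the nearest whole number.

-1309 million

Initially m₁ = (1 + 0.347) / (0.114 + 0.347) ≈ 2.92191, so M₁ = 2.92191 × 5300 = 15486.123 million.
After the change m₂ = (1 + 0.415) / (0.114 + 0.415) ≈ 2.67486, so M₂ = 2.67486 × 5300 = 14176.758 million.
ΔM = M₂ − M₁ = 14176.758 − 15486.123 = -1309.365 million.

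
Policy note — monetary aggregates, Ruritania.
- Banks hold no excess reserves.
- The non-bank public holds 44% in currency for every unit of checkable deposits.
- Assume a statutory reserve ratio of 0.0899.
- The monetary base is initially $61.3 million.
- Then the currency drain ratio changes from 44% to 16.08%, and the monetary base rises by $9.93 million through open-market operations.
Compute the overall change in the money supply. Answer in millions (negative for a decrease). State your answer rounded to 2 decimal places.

$163.23 million

Before: m₁ = (1 + 0.44) / (0.0899 + 0.44) ≈ 2.71749, MB₁ = 61.3, so M₁ = 2.71749 × 61.3 ≈ 166.5821 million.
After: m₂ = (1 + 0.1608) / (0.0899 + 0.1608) ≈ 4.63024, MB₂ = 61.3 + 9.93 = 71.23, so M₂ = 4.63024 × 71.23 ≈ 329.812 million.
ΔM = M₂ − M₁ = 329.812 − 166.5821 = 163.2299 million.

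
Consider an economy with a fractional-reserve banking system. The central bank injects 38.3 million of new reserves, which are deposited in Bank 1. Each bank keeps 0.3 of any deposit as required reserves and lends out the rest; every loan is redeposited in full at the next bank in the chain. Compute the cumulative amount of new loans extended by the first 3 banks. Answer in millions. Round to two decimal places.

Bank i lends (1 − rr)^i of the original deposit: Bank 1 lends 38.3·0.7000 = 26.8100, Bank 2 lends 38.3·0.7000² = 18.7670, and so on.
Summing a geometric series: total = 38.3·[0.7000·(1 − 0.7000^3) / (1 − 0.7000)] = 58.7139 million.

58.71 million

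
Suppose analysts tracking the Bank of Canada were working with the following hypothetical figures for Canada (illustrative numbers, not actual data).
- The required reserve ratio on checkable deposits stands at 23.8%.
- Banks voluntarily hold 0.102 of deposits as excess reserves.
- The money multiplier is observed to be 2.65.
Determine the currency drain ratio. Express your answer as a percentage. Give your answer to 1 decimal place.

6.0%

Using m = 2.65. From m = (1 + c)/(c + rr + e), rearranging gives 1 + c = m·(c + rr + e), so c·(1 − m) = m·(rr + e) − 1.
Hence c = [m·(rr + e) − 1]/(1 − m) = [2.65 × (0.238 + 0.102) − 1] / (1 − 2.65) = 0.060000.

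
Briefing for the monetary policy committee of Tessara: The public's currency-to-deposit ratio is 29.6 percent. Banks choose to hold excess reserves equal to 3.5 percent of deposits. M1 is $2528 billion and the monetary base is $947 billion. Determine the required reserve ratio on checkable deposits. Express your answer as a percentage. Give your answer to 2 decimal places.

Using m = M/MB = 2528/947 ≈ 2.669483. Since m = (1 + c)/(c + rr + e), the denominator satisfies c + rr + e = (1 + c)/m = (1 + 0.296) / 2.669483 ≈ 0.485487.
With c = 0.296 and e = 0.035, the required reserve ratio on checkable deposits is 0.485487 − 0.296 − 0.035 = 0.154487.

15.45%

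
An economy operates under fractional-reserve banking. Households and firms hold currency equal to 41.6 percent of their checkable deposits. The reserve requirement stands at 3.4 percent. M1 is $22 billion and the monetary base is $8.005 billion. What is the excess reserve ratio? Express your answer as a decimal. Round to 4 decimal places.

0.0652

Using m = M/MB = 22/8.005 ≈ 2.748282. Since m = (1 + c)/(c + rr + e), the denominator satisfies c + rr + e = (1 + c)/m = (1 + 0.416) / 2.748282 ≈ 0.515231.
With c = 0.416 and rr = 0.034, the excess reserve ratio is 0.515231 − 0.416 − 0.034 = 0.065231.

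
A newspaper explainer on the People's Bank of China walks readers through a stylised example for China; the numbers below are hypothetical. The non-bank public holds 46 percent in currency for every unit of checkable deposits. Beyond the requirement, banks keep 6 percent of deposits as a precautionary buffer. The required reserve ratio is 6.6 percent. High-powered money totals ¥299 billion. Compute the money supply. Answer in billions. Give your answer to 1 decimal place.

The money multiplier is m = (1 + c) / (rr + e + c) = (1 + 0.46) / (0.066 + 0.06 + 0.46) ≈ 2.49147.
So M = m × MB = 2.49147 × 299 ≈ 744.9495 billion.

¥744.9 billion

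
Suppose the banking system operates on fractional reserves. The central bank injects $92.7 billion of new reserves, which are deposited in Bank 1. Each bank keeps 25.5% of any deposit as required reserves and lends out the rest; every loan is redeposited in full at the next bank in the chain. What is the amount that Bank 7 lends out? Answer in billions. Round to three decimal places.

$11.808 billion

Each bank lends a fraction (1 − rr) = 0.7450 of the deposit it receives, so Bank 7 receives 92.7·0.7450^6 and lends 92.7·0.7450^7 ≈ 11.8079 billion.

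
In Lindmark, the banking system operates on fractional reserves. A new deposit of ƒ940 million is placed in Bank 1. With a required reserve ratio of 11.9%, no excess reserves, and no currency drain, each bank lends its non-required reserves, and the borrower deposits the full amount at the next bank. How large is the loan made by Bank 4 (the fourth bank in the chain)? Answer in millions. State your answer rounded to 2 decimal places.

ƒ566.28 million

Each bank lends a fraction (1 − rr) = 0.8810 of the deposit it receives, so Bank 4 receives 940·0.8810^3 and lends 940·0.8810^4 ≈ 566.2803 million.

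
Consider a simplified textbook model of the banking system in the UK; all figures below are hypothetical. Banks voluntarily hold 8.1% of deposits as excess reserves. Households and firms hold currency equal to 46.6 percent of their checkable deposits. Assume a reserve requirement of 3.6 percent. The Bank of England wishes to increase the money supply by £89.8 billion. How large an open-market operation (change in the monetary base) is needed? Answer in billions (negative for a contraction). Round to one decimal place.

£35.7 billion

The money multiplier is m = (1 + c) / (rr + e + c) = (1 + 0.466) / (0.036 + 0.081 + 0.466) ≈ 2.5146.
ΔMB = ΔM / m = (+89.8) / 2.5146 ≈ 35.7114 billion.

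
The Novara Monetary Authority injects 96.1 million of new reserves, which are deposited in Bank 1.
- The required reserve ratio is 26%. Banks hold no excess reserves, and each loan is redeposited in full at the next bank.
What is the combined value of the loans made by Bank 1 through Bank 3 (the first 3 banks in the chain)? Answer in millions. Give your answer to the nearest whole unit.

163 million

Bank i lends (1 − rr)^i of the original deposit: Bank 1 lends 96.1·0.7400 = 71.1140, Bank 2 lends 96.1·0.7400² ≈ 52.6244, and so on.
Summing a geometric series: total = 96.1·[0.7400·(1 − 0.7400^3) / (1 − 0.7400)] ≈ 162.6804 million.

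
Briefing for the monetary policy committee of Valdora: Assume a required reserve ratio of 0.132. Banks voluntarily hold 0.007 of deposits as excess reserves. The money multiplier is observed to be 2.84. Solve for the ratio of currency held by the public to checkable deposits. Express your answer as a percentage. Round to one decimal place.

32.9%

Using m = 2.84. From m = (1 + c)/(c + rr + e), rearranging gives 1 + c = m·(c + rr + e), so c·(1 − m) = m·(rr + e) − 1.
Hence c = [m·(rr + e) − 1]/(1 − m) = [2.84 × (0.132 + 0.007) − 1] / (1 − 2.84) ≈ 0.328935.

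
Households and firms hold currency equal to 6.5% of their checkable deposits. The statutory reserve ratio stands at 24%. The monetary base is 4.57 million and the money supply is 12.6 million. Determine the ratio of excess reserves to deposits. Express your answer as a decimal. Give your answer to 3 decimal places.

Using m = M/MB = 12.6/4.57 ≈ 2.757112. Since m = (1 + c)/(c + rr + e), the denominator satisfies c + rr + e = (1 + c)/m = (1 + 0.065) / 2.757112 ≈ 0.386274.
With c = 0.065 and rr = 0.24, the ratio of excess reserves to deposits is 0.386274 − 0.065 − 0.24 = 0.081274.

0.081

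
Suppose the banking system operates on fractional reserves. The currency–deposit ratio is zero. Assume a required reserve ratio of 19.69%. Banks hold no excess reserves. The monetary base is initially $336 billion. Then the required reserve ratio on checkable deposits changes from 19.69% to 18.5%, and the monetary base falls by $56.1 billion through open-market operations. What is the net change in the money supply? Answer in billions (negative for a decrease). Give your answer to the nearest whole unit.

-193 billion

Before: m₁ = 1 / (0.1969) ≈ 5.0787, MB₁ = 336, so M₁ = 5.0787 × 336 = 1706.4432 billion.
After: m₂ = 1 / (0.185) ≈ 5.4054, MB₂ = 336 − 56.1 = 279.9, so M₂ = 5.4054 × 279.9 ≈ 1512.9715 billion.
ΔM = M₂ − M₁ = 1512.9715 − 1706.4432 = -193.4717 billion.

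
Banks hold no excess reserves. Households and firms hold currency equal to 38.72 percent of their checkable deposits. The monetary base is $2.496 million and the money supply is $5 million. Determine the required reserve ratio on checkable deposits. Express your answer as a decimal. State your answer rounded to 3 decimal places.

0.305

Using m = M/MB = 5/2.496 ≈ 2.003205. Since m = (1 + c)/(c + rr + e), the denominator satisfies c + rr + e = (1 + c)/m = (1 + 0.3872) / 2.003205 ≈ 0.692490.
With c = 0.3872 and e = 0, the required reserve ratio on checkable deposits is 0.692490 − 0.3872 − 0 = 0.30529.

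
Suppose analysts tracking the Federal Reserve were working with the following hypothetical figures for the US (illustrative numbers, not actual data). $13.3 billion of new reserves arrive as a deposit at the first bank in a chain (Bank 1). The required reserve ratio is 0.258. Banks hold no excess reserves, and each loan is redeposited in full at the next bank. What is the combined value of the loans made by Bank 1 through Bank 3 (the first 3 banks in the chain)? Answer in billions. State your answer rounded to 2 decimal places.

Bank i lends (1 − rr)^i of the original deposit: Bank 1 lends 13.3·0.7420 = 9.8686, Bank 2 lends 13.3·0.7420² ≈ 7.3225, and so on.
Summing a geometric series: total = 13.3·[0.7420·(1 − 0.7420^3) / (1 − 0.7420)] ≈ 22.6244 billion.

$22.62 billion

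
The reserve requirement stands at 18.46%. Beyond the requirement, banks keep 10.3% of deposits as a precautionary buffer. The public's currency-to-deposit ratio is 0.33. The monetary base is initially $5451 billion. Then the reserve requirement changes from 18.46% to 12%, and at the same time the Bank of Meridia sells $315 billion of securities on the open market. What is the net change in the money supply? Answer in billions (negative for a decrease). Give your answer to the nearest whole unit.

$614 billion

Before: m₁ = (1 + 0.33) / (0.1846 + 0.103 + 0.33) ≈ 2.15350, MB₁ = 5451, so M₁ = 2.15350 × 5451 = 11738.7285 billion.
After: m₂ = (1 + 0.33) / (0.12 + 0.103 + 0.33) ≈ 2.40506, MB₂ = 5451 − 315 = 5136, so M₂ = 2.40506 × 5136 ≈ 12352.3882 billion.
ΔM = M₂ − M₁ = 12352.3882 − 11738.7285 = 613.6597 billion.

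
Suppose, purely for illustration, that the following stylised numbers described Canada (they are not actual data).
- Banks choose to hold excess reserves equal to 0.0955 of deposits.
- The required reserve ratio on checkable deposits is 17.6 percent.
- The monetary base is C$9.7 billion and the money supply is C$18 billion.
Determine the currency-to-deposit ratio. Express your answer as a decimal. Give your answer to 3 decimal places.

Using m = M/MB = 18/9.7 ≈ 1.855670. From m = (1 + c)/(c + rr + e), rearranging gives 1 + c = m·(c + rr + e), so c·(1 − m) = m·(rr + e) − 1.
Hence c = [m·(rr + e) − 1]/(1 − m) = [1.855670 × (0.176 + 0.0955) − 1] / (1 − 1.855670) ≈ 0.579880.

0.580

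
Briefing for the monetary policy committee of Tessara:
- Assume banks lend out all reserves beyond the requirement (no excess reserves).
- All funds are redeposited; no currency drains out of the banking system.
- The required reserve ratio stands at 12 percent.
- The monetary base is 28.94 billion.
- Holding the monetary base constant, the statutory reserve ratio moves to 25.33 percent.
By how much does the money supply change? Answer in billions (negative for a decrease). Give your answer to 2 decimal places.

Initially m₁ = 1 / (0.12) ≈ 8.33333, so M₁ = 8.33333 × 28.94 ≈ 241.1666 billion.
After the change m₂ = 1 / (0.2533) ≈ 3.94789, so M₂ = 3.94789 × 28.94 ≈ 114.2519 billion.
ΔM = M₂ − M₁ = 114.2519 − 241.1666 = -126.9147 billion.

-126.91 billion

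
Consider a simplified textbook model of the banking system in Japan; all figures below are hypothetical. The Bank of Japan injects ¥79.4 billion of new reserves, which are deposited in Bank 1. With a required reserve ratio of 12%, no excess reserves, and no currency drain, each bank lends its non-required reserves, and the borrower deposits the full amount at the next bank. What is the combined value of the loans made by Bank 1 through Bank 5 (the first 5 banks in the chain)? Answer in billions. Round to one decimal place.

¥275.0 billion

Bank i lends (1 − rr)^i of the original deposit: Bank 1 lends 79.4·0.8800 = 69.8720, Bank 2 lends 79.4·0.8800² ≈ 61.4874, and so on.
Summing a geometric series: total = 79.4·[0.8800·(1 − 0.8800^5) / (1 − 0.8800)] ≈ 274.9860 billion.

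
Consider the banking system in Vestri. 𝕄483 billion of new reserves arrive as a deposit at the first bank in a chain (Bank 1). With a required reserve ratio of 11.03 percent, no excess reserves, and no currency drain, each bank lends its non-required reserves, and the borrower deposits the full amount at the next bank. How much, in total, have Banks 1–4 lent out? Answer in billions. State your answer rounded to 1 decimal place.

𝕄1454.8 billion

Bank i lends (1 − rr)^i of the original deposit: Bank 1 lends 483·0.8897 = 429.7251, Bank 2 lends 483·0.8897² ≈ 382.3264, and so on.
Summing a geometric series: total = 483·[0.8897·(1 − 0.8897^4) / (1 − 0.8897)] ≈ 1454.8440 billion.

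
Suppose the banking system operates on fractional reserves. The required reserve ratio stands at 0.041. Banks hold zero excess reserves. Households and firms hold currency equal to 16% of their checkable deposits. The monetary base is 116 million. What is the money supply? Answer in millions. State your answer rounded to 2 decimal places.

669.45 million

The money multiplier is m = (1 + c) / (rr + c) = (1 + 0.16) / (0.041 + 0.16) ≈ 5.771144.
So M = m × MB = 5.771144 × 116 ≈ 669.4527 million.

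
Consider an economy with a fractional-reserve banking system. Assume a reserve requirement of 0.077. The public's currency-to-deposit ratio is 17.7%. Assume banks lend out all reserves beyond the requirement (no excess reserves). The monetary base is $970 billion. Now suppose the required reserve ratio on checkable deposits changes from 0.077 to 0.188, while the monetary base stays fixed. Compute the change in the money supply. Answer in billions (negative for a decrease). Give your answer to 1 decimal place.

Initially m₁ = (1 + 0.177) / (0.077 + 0.177) ≈ 4.63386, so M₁ = 4.63386 × 970 = 4494.8442 billion.
After the change m₂ = (1 + 0.177) / (0.188 + 0.177) ≈ 3.22466, so M₂ = 3.22466 × 970 = 3127.9202 billion.
ΔM = M₂ − M₁ = 3127.9202 − 4494.8442 = -1366.924 billion.

-1366.9 billion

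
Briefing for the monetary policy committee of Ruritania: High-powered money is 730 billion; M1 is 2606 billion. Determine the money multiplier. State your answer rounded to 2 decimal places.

The money multiplier is m = M / MB = 2606 / 730 ≈ 3.56986.

3.57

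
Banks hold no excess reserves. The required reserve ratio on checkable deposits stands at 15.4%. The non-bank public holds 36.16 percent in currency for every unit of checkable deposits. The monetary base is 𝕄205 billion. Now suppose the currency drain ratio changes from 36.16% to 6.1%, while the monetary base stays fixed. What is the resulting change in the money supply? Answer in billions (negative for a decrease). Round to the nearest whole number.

𝕄470 billion

Initially m₁ = (1 + 0.3616) / (0.154 + 0.3616) ≈ 2.6408, so M₁ = 2.6408 × 205 = 541.364 billion.
After the change m₂ = (1 + 0.061) / (0.154 + 0.061) ≈ 4.9349, so M₂ = 4.9349 × 205 = 1011.6545 billion.
ΔM = M₂ − M₁ = 1011.6545 − 541.364 = 470.2905 billion.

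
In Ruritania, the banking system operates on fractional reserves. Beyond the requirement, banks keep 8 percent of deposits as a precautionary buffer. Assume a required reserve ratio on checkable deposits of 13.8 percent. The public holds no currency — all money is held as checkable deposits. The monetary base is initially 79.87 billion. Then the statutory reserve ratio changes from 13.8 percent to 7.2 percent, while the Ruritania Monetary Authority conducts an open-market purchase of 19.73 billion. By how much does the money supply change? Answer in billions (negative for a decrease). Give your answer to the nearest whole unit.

289 billion

Before: m₁ = 1 / (0.138 + 0.08) ≈ 4.5872, MB₁ = 79.87, so M₁ = 4.5872 × 79.87 ≈ 366.3797 billion.
After: m₂ = 1 / (0.072 + 0.08) ≈ 6.5789, MB₂ = 79.87 + 19.73 = 99.6, so M₂ = 6.5789 × 99.6 ≈ 655.2584 billion.
ΔM = M₂ − M₁ = 655.2584 − 366.3797 = 288.8787 billion.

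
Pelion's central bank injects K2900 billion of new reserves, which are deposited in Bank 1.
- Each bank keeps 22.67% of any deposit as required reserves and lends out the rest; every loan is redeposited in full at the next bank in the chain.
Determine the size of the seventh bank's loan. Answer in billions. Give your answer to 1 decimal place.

K479.6 billion

Each bank lends a fraction (1 − rr) = 0.7733 of the deposit it receives, so Bank 7 receives 2900·0.7733^6 and lends 2900·0.7733^7 ≈ 479.5502 billion.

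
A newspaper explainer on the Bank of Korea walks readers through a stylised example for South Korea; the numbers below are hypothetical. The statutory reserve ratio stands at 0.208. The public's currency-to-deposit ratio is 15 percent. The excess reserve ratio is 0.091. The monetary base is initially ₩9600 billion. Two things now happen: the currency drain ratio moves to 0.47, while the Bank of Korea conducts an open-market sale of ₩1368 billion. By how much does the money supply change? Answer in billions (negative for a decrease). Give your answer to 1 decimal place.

-8851.9 billion

Before: m₁ = (1 + 0.15) / (0.208 + 0.091 + 0.15) ≈ 2.561247, MB₁ = 9600, so M₁ = 2.561247 × 9600 = 24587.9712 billion.
After: m₂ = (1 + 0.47) / (0.208 + 0.091 + 0.47) ≈ 1.911573, MB₂ = 9600 − 1368 = 8232, so M₂ = 1.911573 × 8232 ≈ 15736.0689 billion.
ΔM = M₂ − M₁ = 15736.0689 − 24587.9712 = -8851.9023 billion.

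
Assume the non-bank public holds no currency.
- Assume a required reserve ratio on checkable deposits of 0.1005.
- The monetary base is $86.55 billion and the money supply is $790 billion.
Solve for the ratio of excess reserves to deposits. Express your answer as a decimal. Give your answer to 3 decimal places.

Using m = M/MB = 790/86.55 ≈ 9.127672. Since m = (1 + c)/(c + rr + e), the denominator satisfies c + rr + e = (1 + c)/m = (1 + 0) / 9.127672 ≈ 0.109557.
With c = 0 and rr = 0.1005, the ratio of excess reserves to deposits is 0.109557 − 0 − 0.1005 = 0.009057.

0.009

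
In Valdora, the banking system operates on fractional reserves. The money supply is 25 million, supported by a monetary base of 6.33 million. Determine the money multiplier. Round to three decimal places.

The money multiplier is m = M / MB = 25 / 6.33 ≈ 3.94945.

3.949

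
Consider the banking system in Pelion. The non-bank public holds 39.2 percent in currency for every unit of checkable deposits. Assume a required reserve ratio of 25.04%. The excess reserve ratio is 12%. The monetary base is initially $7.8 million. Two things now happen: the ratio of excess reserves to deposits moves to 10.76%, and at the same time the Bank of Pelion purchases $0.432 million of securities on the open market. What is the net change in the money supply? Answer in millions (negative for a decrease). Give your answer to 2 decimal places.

$1.04 million

Before: m₁ = (1 + 0.392) / (0.2504 + 0.12 + 0.392) ≈ 1.8258, MB₁ = 7.8, so M₁ = 1.8258 × 7.8 ≈ 14.2412 million.
After: m₂ = (1 + 0.392) / (0.2504 + 0.1076 + 0.392) = 1.8560, MB₂ = 7.8 + 0.432 = 8.232, so M₂ = 1.8560 × 8.232 ≈ 15.2786 million.
ΔM = M₂ − M₁ = 15.2786 − 14.2412 = 1.0374 million.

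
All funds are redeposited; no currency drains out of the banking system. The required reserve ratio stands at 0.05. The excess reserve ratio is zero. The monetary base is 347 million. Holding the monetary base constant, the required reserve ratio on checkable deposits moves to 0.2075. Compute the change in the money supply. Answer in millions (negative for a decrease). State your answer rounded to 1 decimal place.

Initially m₁ = 1 / (0.05) = 20, so M₁ = 20 × 347 = 6940 million.
After the change m₂ = 1 / (0.2075) ≈ 4.81928, so M₂ = 4.81928 × 347 ≈ 1672.2902 million.
ΔM = M₂ − M₁ = 1672.2902 − 6940 = -5267.7098 million.

-5267.7 million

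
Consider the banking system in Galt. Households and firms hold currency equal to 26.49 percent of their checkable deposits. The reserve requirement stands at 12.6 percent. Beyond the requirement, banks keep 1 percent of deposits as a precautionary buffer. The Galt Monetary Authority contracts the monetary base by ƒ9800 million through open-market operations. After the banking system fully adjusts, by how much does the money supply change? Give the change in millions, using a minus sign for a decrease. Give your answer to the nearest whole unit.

The money multiplier is m = (1 + c) / (rr + e + c) = (1 + 0.2649) / (0.126 + 0.01 + 0.2649) ≈ 3.15515.
The sale removes 9800 million of base, so ΔM = m × ΔMB = 3.15515 × (−9800) = -30920.47 million.

-30920 million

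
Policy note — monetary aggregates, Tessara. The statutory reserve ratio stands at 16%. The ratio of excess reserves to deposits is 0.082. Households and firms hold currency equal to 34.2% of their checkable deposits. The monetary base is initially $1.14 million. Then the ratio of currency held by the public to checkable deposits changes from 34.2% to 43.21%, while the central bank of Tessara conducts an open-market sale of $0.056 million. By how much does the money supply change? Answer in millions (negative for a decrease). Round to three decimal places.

Before: m₁ = (1 + 0.342) / (0.16 + 0.082 + 0.342) ≈ 2.29795, MB₁ = 1.14, so M₁ = 2.29795 × 1.14 ≈ 2.6197 million.
After: m₂ = (1 + 0.4321) / (0.16 + 0.082 + 0.4321) ≈ 2.12446, MB₂ = 1.14 − 0.056 = 1.084, so M₂ = 2.12446 × 1.084 ≈ 2.3029 million.
ΔM = M₂ − M₁ = 2.3029 − 2.6197 = -0.3168 million.

-0.317 million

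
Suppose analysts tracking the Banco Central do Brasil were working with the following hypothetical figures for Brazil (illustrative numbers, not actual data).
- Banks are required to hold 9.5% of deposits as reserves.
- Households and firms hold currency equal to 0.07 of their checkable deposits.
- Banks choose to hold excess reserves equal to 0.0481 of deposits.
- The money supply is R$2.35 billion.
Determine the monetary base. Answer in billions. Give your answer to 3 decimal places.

The money multiplier is m = (1 + c) / (rr + e + c) = (1 + 0.07) / (0.095 + 0.0481 + 0.07) ≈ 5.02112.
MB = M / m = 2.35 / 5.02112 ≈ 0.468 billion.

R$0.468 billion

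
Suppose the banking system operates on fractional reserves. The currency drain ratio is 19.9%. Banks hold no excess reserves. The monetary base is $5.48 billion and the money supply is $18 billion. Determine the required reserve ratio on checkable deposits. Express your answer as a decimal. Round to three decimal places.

Using m = M/MB = 18/5.48 ≈ 3.284672. Since m = (1 + c)/(c + rr + e), the denominator satisfies c + rr + e = (1 + c)/m = (1 + 0.199) / 3.284672 ≈ 0.365029.
With c = 0.199 and e = 0, the required reserve ratio on checkable deposits is 0.365029 − 0.199 − 0 = 0.166029.

0.166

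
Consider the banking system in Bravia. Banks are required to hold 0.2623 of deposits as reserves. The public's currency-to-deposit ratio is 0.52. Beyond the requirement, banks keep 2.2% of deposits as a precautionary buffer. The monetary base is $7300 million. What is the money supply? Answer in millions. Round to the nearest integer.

$13796 million

The money multiplier is m = (1 + c) / (rr + e + c) = (1 + 0.52) / (0.2623 + 0.022 + 0.52) ≈ 1.88984.
So M = m × MB = 1.88984 × 7300 = 13795.832 million.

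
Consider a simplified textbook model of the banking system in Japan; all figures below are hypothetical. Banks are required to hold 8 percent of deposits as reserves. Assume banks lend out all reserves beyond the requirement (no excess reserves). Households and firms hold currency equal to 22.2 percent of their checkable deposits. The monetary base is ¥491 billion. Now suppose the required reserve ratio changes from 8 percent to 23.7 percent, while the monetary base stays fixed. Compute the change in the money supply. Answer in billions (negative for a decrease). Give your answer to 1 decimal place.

Initially m₁ = (1 + 0.222) / (0.08 + 0.222) ≈ 4.04636, so M₁ = 4.04636 × 491 ≈ 1986.7628 billion.
After the change m₂ = (1 + 0.222) / (0.237 + 0.222) ≈ 2.66231, so M₂ = 2.66231 × 491 ≈ 1307.1942 billion.
ΔM = M₂ − M₁ = 1307.1942 − 1986.7628 = -679.5686 billion.

-679.6 billion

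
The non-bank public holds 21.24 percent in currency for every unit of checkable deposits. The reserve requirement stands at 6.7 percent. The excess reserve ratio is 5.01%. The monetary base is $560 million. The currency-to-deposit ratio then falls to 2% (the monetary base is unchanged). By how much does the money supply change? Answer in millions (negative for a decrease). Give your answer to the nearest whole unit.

Initially m₁ = (1 + 0.2124) / (0.067 + 0.0501 + 0.2124) ≈ 3.6795, so M₁ = 3.6795 × 560 = 2060.52 million.
After the change m₂ = (1 + 0.02) / (0.067 + 0.0501 + 0.02) ≈ 7.4398, so M₂ = 7.4398 × 560 = 4166.288 million.
ΔM = M₂ − M₁ = 4166.288 − 2060.52 = 2105.768 million.

$2106 million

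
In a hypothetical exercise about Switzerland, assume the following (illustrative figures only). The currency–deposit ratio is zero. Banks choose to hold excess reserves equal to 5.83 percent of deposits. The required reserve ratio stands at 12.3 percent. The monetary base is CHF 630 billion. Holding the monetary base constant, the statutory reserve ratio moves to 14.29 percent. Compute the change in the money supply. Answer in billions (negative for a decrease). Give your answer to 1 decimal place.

Initially m₁ = 1 / (0.123 + 0.0583) ≈ 5.51572, so M₁ = 5.51572 × 630 = 3474.9036 billion.
After the change m₂ = 1 / (0.1429 + 0.0583) ≈ 4.97018, so M₂ = 4.97018 × 630 = 3131.2134 billion.
ΔM = M₂ − M₁ = 3131.2134 − 3474.9036 = -343.6902 billion.

-343.7 billion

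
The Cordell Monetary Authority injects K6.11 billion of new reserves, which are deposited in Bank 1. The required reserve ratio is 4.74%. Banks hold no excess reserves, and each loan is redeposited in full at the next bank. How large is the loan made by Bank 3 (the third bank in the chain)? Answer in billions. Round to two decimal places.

K5.28 billion

Each bank lends a fraction (1 − rr) = 0.9526 of the deposit it receives, so Bank 3 receives 6.11·0.9526^2 and lends 6.11·0.9526^3 ≈ 5.2817 billion.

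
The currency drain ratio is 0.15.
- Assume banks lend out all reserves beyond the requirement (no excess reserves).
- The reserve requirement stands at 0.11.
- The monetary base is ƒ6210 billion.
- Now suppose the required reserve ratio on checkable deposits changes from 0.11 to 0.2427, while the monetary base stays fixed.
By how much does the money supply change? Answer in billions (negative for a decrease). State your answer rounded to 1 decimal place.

Initially m₁ = (1 + 0.15) / (0.11 + 0.15) ≈ 4.423077, so M₁ = 4.423077 × 6210 ≈ 27467.3082 billion.
After the change m₂ = (1 + 0.15) / (0.2427 + 0.15) ≈ 2.928444, so M₂ = 2.928444 × 6210 ≈ 18185.6372 billion.
ΔM = M₂ − M₁ = 18185.6372 − 27467.3082 = -9281.671 billion.

-9281.7 billion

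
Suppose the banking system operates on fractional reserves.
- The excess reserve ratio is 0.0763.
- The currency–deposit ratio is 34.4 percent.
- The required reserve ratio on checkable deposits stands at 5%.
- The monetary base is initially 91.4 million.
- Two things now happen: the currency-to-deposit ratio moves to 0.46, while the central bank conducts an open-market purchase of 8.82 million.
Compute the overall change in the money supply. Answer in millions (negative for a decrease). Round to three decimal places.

-11.631 million

Before: m₁ = (1 + 0.344) / (0.05 + 0.0763 + 0.344) ≈ 2.8577504, MB₁ = 91.4, so M₁ = 2.8577504 × 91.4 ≈ 261.1984 million.
After: m₂ = (1 + 0.46) / (0.05 + 0.0763 + 0.46) ≈ 2.4901927, MB₂ = 91.4 + 8.82 = 100.22, so M₂ = 2.4901927 × 100.22 ≈ 249.5671 million.
ΔM = M₂ − M₁ = 249.5671 − 261.1984 = -11.6313 million.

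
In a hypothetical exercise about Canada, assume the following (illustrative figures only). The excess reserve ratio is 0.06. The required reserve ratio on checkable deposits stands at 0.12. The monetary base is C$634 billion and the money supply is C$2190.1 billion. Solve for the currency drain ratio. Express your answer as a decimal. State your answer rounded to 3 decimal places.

Using m = M/MB = 2190.1/634 ≈ 3.454416. From m = (1 + c)/(c + rr + e), rearranging gives 1 + c = m·(c + rr + e), so c·(1 − m) = m·(rr + e) − 1.
Hence c = [m·(rr + e) − 1]/(1 − m) = [3.454416 × (0.12 + 0.06) − 1] / (1 − 3.454416) ≈ 0.154092.

0.154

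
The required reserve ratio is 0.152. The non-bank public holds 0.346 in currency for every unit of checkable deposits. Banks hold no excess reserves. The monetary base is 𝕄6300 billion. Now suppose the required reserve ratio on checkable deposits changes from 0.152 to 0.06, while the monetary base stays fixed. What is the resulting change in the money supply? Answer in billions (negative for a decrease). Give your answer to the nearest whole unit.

𝕄3858 billion

Initially m₁ = (1 + 0.346) / (0.152 + 0.346) ≈ 2.70281, so M₁ = 2.70281 × 6300 = 17027.703 billion.
After the change m₂ = (1 + 0.346) / (0.06 + 0.346) ≈ 3.31527, so M₂ = 3.31527 × 6300 = 20886.201 billion.
ΔM = M₂ − M₁ = 20886.201 − 17027.703 = 3858.498 billion.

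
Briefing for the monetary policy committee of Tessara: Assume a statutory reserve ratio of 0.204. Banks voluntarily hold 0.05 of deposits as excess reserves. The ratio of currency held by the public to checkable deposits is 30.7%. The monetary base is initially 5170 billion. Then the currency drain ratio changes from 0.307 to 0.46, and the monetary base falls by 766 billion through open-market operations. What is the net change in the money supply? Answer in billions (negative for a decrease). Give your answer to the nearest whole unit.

Before: m₁ = (1 + 0.307) / (0.204 + 0.05 + 0.307) ≈ 2.32977, MB₁ = 5170, so M₁ = 2.32977 × 5170 = 12044.9109 billion.
After: m₂ = (1 + 0.46) / (0.204 + 0.05 + 0.46) ≈ 2.04482, MB₂ = 5170 − 766 = 4404, so M₂ = 2.04482 × 4404 ≈ 9005.3873 billion.
ΔM = M₂ − M₁ = 9005.3873 − 12044.9109 = -3039.5236 billion.

-3040 billion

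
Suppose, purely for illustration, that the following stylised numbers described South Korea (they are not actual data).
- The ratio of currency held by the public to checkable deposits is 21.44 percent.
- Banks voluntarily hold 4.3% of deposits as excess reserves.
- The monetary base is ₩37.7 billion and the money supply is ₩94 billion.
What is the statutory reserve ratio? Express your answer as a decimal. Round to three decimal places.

0.230

Using m = M/MB = 94/37.7 ≈ 2.493369. Since m = (1 + c)/(c + rr + e), the denominator satisfies c + rr + e = (1 + c)/m = (1 + 0.2144) / 2.493369 ≈ 0.487052.
With c = 0.2144 and e = 0.043, the statutory reserve ratio is 0.487052 − 0.2144 − 0.043 = 0.229652.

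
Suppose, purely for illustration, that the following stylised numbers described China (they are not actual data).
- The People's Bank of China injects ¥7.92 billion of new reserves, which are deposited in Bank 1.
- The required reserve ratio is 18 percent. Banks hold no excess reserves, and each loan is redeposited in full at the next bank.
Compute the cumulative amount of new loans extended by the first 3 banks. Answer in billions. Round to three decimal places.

Bank i lends (1 − rr)^i of the original deposit: Bank 1 lends 7.92·0.8200 = 6.4944, Bank 2 lends 7.92·0.8200² ≈ 5.3254, and so on.
Summing a geometric series: total = 7.92·[0.8200·(1 − 0.8200^3) / (1 − 0.8200)] ≈ 16.1866 billion.

¥16.187 billion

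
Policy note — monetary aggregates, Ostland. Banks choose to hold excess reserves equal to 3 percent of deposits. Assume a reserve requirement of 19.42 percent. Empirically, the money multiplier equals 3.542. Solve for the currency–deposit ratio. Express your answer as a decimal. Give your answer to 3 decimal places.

0.081

Using m = 3.542. From m = (1 + c)/(c + rr + e), rearranging gives 1 + c = m·(c + rr + e), so c·(1 − m) = m·(rr + e) − 1.
Hence c = [m·(rr + e) − 1]/(1 − m) = [3.542 × (0.1942 + 0.03) − 1] / (1 − 3.542) ≈ 0.080993.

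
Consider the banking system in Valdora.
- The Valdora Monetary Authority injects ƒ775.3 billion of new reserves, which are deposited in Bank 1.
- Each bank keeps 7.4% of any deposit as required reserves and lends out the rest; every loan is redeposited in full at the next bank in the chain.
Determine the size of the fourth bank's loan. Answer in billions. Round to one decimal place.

ƒ570.1 billion

Each bank lends a fraction (1 − rr) = 0.9260 of the deposit it receives, so Bank 4 receives 775.3·0.9260^3 and lends 775.3·0.9260^4 ≈ 570.0510 billion.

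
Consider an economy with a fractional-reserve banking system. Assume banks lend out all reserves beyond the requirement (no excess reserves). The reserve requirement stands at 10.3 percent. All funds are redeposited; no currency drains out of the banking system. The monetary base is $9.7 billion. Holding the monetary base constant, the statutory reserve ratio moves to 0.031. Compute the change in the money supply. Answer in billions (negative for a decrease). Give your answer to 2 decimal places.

Initially m₁ = 1 / (0.103) ≈ 9.7087, so M₁ = 9.7087 × 9.7 ≈ 94.1744 billion.
After the change m₂ = 1 / (0.031) ≈ 32.2581, so M₂ = 32.2581 × 9.7 ≈ 312.9036 billion.
ΔM = M₂ − M₁ = 312.9036 − 94.1744 = 218.7292 billion.

$218.73 billion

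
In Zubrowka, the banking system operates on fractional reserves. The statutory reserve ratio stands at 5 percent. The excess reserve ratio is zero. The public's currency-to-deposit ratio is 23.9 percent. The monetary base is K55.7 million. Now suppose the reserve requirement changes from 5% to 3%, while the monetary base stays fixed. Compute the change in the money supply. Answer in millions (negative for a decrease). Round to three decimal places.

Initially m₁ = (1 + 0.239) / (0.05 + 0.239) ≈ 4.287197, so M₁ = 4.287197 × 55.7 ≈ 238.7969 million.
After the change m₂ = (1 + 0.239) / (0.03 + 0.239) ≈ 4.605948, so M₂ = 4.605948 × 55.7 ≈ 256.5513 million.
ΔM = M₂ − M₁ = 256.5513 − 238.7969 = 17.7544 million.

K17.754 million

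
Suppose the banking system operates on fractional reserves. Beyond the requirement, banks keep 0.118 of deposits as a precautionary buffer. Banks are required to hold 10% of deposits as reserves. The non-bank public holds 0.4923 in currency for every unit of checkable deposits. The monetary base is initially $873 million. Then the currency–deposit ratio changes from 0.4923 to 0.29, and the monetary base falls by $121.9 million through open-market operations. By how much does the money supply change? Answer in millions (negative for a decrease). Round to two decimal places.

$73.20 million

Before: m₁ = (1 + 0.4923) / (0.1 + 0.118 + 0.4923) ≈ 2.100943, MB₁ = 873, so M₁ = 2.100943 × 873 ≈ 1834.1232 million.
After: m₂ = (1 + 0.29) / (0.1 + 0.118 + 0.29) ≈ 2.539370, MB₂ = 873 − 121.9 = 751.1, so M₂ = 2.539370 × 751.1 ≈ 1907.3208 million.
ΔM = M₂ − M₁ = 1907.3208 − 1834.1232 = 73.1976 million.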